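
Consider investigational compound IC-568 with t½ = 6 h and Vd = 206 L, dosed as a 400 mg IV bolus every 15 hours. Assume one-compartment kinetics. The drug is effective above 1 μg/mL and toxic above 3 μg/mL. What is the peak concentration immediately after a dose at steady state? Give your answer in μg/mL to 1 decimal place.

k = ln2/t½ = ln2/6 ≈ 0.115525 h⁻¹; fraction remaining f = e^(−kτ) = e^(−0.115525×15) ≈ 0.1768.
Accumulation ratio R = 1/(1 − f) ≈ 1/0.8232 ≈ 1.2148.
Each bolus raises the concentration by D/Vd = 400/206 ≈ 1.942 μg/mL.
Steady-state peak Cmax,ss = C₀·R ≈ 1.942 × 1.2148 ≈ 2.359 μg/mL.
Peak 2.4 μg/mL vs MTC 3 μg/mL: below toxic threshold.

2.4 μg/mL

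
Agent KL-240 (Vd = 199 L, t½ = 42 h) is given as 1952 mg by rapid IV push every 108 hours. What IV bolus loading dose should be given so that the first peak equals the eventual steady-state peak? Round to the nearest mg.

f = (1/2)^(108/42) ≈ 0.168238; accumulation ratio R = 1/(1−f) ≈ 1.20227.
Loading dose to hit Cmax,ss on first dose: D_load = D_maint·R ≈ 1952 × 1.20227 ≈ 2346.83 mg.

2347 mg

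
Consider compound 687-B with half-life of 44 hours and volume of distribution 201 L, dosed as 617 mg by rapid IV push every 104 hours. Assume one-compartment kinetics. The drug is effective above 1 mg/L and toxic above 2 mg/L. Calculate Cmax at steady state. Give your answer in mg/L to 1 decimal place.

3.8 mg/L

τ/t½ = 104/44 ≈ 2.3636, so fraction remaining f = (1/2)^(104/44) ≈ 0.1943.
At steady state, accumulation factor R = 1/(1 − e^(−kτ)) ≈ 1.2412.
Single-dose peak C₀ = D/Vd = 617/201 ≈ 3.070 mg/L.
Cmax,ss = C₀/(1 − f) ≈ 3.070/0.8057 ≈ 3.810 mg/L.
Peak 3.8 mg/L vs MTC 2 mg/L: exceeds toxic threshold.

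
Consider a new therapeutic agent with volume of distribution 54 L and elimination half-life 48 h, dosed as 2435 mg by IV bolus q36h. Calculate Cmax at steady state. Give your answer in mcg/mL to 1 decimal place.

111.2 mcg/mL

Over one 36-h interval, 36/48 ≈ 0.75 half-lives elapse, leaving f ≈ 0.5946 of each dose.
At steady state, accumulation factor R = 1/(1 − e^(−kτ)) ≈ 2.4667.
Each bolus raises the concentration by D/Vd = 2435/54 ≈ 45.093 mcg/mL.
Steady-state peak Cmax,ss = C₀·R ≈ 45.093 × 2.4667 ≈ 111.231 mcg/mL.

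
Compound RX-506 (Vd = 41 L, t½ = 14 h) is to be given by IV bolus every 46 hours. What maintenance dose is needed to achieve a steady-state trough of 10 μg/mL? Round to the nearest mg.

τ/t½ = 46/14 ≈ 3.2857, so f = (1/2)^(46/14) ≈ 0.102542.
Cmin,ss = (D/Vd)·f/(1−f), so D = Cmin,ss·Vd·(1−f)/f.
D = 10 × 41 × (1−f)/f ≈ 10 × 41 × 8.75210 ≈ 3588.36 mg.

3588 mg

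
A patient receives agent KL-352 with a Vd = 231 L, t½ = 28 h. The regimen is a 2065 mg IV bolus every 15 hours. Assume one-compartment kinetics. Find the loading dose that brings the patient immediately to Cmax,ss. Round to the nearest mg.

f = (1/2)^(15/28) ≈ 0.689817; accumulation ratio R = 1/(1−f) ≈ 3.22390.
Loading dose to hit Cmax,ss on first dose: D_load = D_maint·R ≈ 2065 × 3.22390 ≈ 6657.35 mg.

6657 mg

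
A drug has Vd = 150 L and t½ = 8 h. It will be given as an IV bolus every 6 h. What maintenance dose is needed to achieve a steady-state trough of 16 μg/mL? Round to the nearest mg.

τ/t½ = 6/8 ≈ 0.75, so f = (1/2)^(6/8) ≈ 0.594604.
Cmin,ss = (D/Vd)·f/(1−f), so D = Cmin,ss·Vd·(1−f)/f.
D = 16 × 150 × (1−f)/f ≈ 16 × 150 × 0.68179 ≈ 1636.30 mg.

1636 mg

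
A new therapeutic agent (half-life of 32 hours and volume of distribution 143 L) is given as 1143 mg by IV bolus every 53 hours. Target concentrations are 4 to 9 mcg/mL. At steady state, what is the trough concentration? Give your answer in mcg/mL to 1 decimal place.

3.7 mcg/mL

k = ln2/t½ = ln2/32 ≈ 0.021661 h⁻¹; fraction remaining f = e^(−kτ) = e^(−0.021661×53) ≈ 0.3173.
Each bolus raises the concentration by D/Vd = 1143/143 ≈ 7.993 mcg/mL.
Steady-state trough Cmin,ss = C₀·f/(1−f) ≈ 7.993 × 0.3173/0.6827 ≈ 3.715 mcg/mL.
Trough 3.7 mcg/mL vs MEC 4 mcg/mL: subtherapeutic.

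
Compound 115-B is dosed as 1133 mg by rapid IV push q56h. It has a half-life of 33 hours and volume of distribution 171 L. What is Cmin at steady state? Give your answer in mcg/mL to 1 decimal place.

3.0 mcg/mL

Over one 56-h interval, 56/33 ≈ 1.697 half-lives elapse, leaving f ≈ 0.3084 of each dose.
At steady state, accumulation factor R = 1/(1 − e^(−kτ)) ≈ 1.4459.
Each bolus raises the concentration by D/Vd = 1133/171 ≈ 6.626 mcg/mL.
Steady-state peak Cmax,ss = C₀·R ≈ 6.626 × 1.4459 ≈ 9.581 mcg/mL.
Steady-state trough Cmin,ss = Cmax,ss·f ≈ 9.581 × 0.3084 ≈ 2.955 mcg/mL.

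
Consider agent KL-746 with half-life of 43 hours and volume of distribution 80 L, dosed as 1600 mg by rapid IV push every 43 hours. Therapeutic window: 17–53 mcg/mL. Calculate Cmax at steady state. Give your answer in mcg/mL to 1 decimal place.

40.0 mcg/mL

The dosing interval is 1 half-life, so f = 2^(−1) = 0.5.
At steady state, R = 1/(1 − 0.5) = 2/1.
Single-dose peak C₀ = D/Vd = 1600/80 = 20 mcg/mL.
Steady-state peak Cmax,ss = C₀·R = 20 × 2/1 ≈ 40.000 mcg/mL.
Peak 40.0 mcg/mL vs MTC 53 mcg/mL: below toxic threshold.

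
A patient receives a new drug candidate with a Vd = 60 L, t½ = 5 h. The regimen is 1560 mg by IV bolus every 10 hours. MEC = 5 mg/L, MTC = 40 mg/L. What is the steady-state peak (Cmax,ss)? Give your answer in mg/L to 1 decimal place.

τ = 10 h = 2 half-lives, so f = (1/2)^2 = 0.25.
At steady state, R = 1/(1 − 0.25) = 4/3.
Single-dose peak C₀ = D/Vd = 1560/60 = 26 mg/L.
Steady-state peak Cmax,ss = C₀·R = 26 × 4/3 ≈ 34.667 mg/L.
Peak 34.7 mg/L vs MTC 40 mg/L: below toxic threshold.

34.7 mg/L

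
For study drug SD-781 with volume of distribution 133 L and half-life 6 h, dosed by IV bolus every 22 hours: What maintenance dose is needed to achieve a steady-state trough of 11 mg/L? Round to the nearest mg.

17116 mg

τ/t½ = 22/6 ≈ 3.6667, so f = (1/2)^(22/6) ≈ 0.078745.
Cmin,ss = (D/Vd)·f/(1−f), so D = Cmin,ss·Vd·(1−f)/f.
D = 11 × 133 × (1−f)/f ≈ 11 × 133 × 11.69922 ≈ 17115.96 mg.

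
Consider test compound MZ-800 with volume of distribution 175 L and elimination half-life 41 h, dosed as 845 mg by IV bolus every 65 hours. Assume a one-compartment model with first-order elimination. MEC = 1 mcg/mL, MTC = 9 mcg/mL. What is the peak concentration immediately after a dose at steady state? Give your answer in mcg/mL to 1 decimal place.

τ/t½ = 65/41 ≈ 1.5854, so fraction remaining f = (1/2)^(65/41) ≈ 0.3332.
Accumulation ratio R = 1/(1 − f) ≈ 1/0.6668 ≈ 1.4997.
Each bolus raises the concentration by D/Vd = 845/175 ≈ 4.829 mcg/mL.
Steady-state peak Cmax,ss = C₀·R ≈ 4.829 × 1.4997 ≈ 7.242 mcg/mL.
Peak 7.2 mcg/mL vs MTC 9 mcg/mL: below toxic threshold.

7.2 mcg/mL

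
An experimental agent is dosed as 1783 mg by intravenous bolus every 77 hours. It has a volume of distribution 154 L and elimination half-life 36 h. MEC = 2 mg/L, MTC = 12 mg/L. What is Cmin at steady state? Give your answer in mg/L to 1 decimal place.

3.4 mg/L

k = ln2/t½ = ln2/36 ≈ 0.019254 h⁻¹; fraction remaining f = e^(−kτ) = e^(−0.019254×77) ≈ 0.2271.
Accumulation ratio R = 1/(1 − f) ≈ 1/0.7729 ≈ 1.2938.
Single-dose peak C₀ = D/Vd = 1783/154 ≈ 11.578 mg/L.
Cmax,ss = C₀/(1 − f) ≈ 11.578/0.7729 ≈ 14.980 mg/L.
One interval later, Cmin,ss = Cmax,ss·e^(−kτ) ≈ 14.980 × 0.2271 ≈ 3.402 mg/L.
Trough 3.4 mg/L vs MEC 2 mg/L: adequate.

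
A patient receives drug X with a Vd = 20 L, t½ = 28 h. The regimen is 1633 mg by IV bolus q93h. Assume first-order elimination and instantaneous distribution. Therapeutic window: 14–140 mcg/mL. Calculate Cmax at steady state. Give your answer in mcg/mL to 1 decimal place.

Over one 93-h interval, 93/28 ≈ 3.3214 half-lives elapse, leaving f ≈ 0.1000 of each dose.
At steady state, accumulation factor R = 1/(1 − e^(−kτ)) ≈ 1.1111.
Single-dose peak C₀ = D/Vd = 1633/20 ≈ 81.650 mcg/mL.
Steady-state peak Cmax,ss = C₀·R ≈ 81.650 × 1.1111 ≈ 90.721 mcg/mL.
Peak 90.7 mcg/mL vs MTC 140 mcg/mL: below toxic threshold.

90.7 mcg/mL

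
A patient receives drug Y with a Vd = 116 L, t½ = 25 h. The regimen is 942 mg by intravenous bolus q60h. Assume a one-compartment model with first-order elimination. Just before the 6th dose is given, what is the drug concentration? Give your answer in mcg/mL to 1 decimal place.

1.9 mcg/mL

f = (1/2)^(τ/t½) = (1/2)^(60/25) ≈ 0.1895.
C₀ = D/Vd = 942/116 ≈ 8.121 mcg/mL.
Before the 6th dose, 5 doses have been given. Superposition: Cmin = C₀·(f + f² + … + f^5).
≈ 8.121 × (0.1895 + 0.0359 + 0.0068 + 0.0013 + 0.0002) ≈ 8.121 × 0.2337 ≈ 1.898 mcg/mL.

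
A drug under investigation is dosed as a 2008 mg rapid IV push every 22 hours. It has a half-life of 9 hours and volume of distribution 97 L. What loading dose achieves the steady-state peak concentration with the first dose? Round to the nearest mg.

2460 mg

f = (1/2)^(22/9) ≈ 0.183717; accumulation ratio R = 1/(1−f) ≈ 1.22507.
Loading dose to hit Cmax,ss on first dose: D_load = D_maint·R ≈ 2008 × 1.22507 ≈ 2459.94 mg.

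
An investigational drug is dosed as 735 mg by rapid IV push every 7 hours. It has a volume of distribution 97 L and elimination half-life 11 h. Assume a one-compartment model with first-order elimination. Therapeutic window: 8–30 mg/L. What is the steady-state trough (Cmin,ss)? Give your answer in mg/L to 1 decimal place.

k = ln2/t½ = ln2/11 ≈ 0.063013 h⁻¹; fraction remaining f = e^(−kτ) = e^(−0.063013×7) ≈ 0.6433.
Each bolus raises the concentration by D/Vd = 735/97 ≈ 7.577 mg/L.
Steady-state trough Cmin,ss = C₀·f/(1−f) ≈ 7.577 × 0.6433/0.3567 ≈ 13.665 mg/L.
Trough 13.7 mg/L vs MEC 8 mg/L: adequate.

13.7 mg/L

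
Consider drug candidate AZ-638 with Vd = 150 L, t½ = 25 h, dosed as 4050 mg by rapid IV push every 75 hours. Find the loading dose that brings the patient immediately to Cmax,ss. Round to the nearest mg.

4629 mg

f = (1/2)^(75/25) ≈ 0.125000; accumulation ratio R = 1/(1−f) ≈ 1.14286.
Loading dose to hit Cmax,ss on first dose: D_load = D_maint·R ≈ 4050 × 1.14286 ≈ 4628.58 mg.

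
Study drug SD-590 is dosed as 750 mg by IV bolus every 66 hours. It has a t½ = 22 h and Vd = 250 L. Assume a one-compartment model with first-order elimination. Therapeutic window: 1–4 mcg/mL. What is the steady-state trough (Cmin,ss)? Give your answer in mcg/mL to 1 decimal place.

0.4 mcg/mL

The dosing interval is 3 half-lives, so f = 2^(−3) = 0.125.
Accumulation ratio R = 1/(1 − f) = 1/0.875 = 8/7.
Single-dose peak C₀ = D/Vd = 750/250 = 3 mcg/mL.
Steady-state peak Cmax,ss = C₀·R = 3 × 8/7 ≈ 3.429 mcg/mL.
Steady-state trough Cmin,ss = Cmax,ss·f ≈ 3.429 × 0.125 ≈ 0.429 mcg/mL.
Trough 0.4 mcg/mL vs MEC 1 mcg/mL: subtherapeutic.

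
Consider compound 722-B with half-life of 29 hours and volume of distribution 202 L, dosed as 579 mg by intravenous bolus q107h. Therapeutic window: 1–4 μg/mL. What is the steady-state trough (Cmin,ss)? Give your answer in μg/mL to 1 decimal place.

Over one 107-h interval, 107/29 ≈ 3.6897 half-lives elapse, leaving f ≈ 0.0775 of each dose.
At steady state, accumulation factor R = 1/(1 − e^(−kτ)) ≈ 1.0840.
Each bolus raises the concentration by D/Vd = 579/202 ≈ 2.866 μg/mL.
Cmax,ss = C₀/(1 − f) ≈ 2.866/0.9225 ≈ 3.107 μg/mL.
One interval later, Cmin,ss = Cmax,ss·e^(−kτ) ≈ 3.107 × 0.0775 ≈ 0.241 μg/mL.
Trough 0.2 μg/mL vs MEC 1 μg/mL: subtherapeutic.

0.2 μg/mL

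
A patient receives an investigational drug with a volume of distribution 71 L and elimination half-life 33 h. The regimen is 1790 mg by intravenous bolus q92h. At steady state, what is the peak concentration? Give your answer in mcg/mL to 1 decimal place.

Over one 92-h interval, 92/33 ≈ 2.7879 half-lives elapse, leaving f ≈ 0.1448 of each dose.
At steady state, accumulation factor R = 1/(1 − e^(−kτ)) ≈ 1.1693.
Single-dose peak C₀ = D/Vd = 1790/71 ≈ 25.211 mcg/mL.
Cmax,ss = C₀/(1 − f) ≈ 25.211/0.8552 ≈ 29.480 mcg/mL.

29.5 mcg/mL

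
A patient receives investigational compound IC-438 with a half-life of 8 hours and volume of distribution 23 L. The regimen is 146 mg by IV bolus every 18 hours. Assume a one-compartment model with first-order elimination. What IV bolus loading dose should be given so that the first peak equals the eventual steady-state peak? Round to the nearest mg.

185 mg

f = (1/2)^(18/8) ≈ 0.210224; accumulation ratio R = 1/(1−f) ≈ 1.26618.
Loading dose to hit Cmax,ss on first dose: D_load = D_maint·R ≈ 146 × 1.26618 ≈ 184.86 mg.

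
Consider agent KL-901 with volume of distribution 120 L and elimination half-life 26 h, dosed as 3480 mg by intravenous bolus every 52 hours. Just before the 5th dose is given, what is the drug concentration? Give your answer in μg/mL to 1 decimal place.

f = (1/2)^(τ/t½) = (1/2)^(52/26) ≈ 0.2500.
C₀ = D/Vd = 3480/120 ≈ 29.000 μg/mL.
Before the 5th dose, 4 doses have been given. Superposition: Cmin = C₀·(f + f² + … + f^4).
≈ 29.000 × (0.2500 + 0.0625 + 0.0156 + 0.0039) ≈ 29.000 × 0.3320 ≈ 9.628 μg/mL.

9.6 μg/mL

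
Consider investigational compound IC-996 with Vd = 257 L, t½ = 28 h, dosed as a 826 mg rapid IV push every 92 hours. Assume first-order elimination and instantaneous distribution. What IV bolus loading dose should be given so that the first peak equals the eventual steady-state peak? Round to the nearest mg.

f = (1/2)^(92/28) ≈ 0.102542; accumulation ratio R = 1/(1−f) ≈ 1.11426.
Loading dose to hit Cmax,ss on first dose: D_load = D_maint·R ≈ 826 × 1.11426 ≈ 920.38 mg.

920 mg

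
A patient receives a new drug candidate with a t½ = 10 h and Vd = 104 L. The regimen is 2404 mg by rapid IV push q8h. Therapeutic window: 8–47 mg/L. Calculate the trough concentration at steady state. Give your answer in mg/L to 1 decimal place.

31.2 mg/L

Over one 8-h interval, 8/10 ≈ 0.8 half-lives elapse, leaving f ≈ 0.5743 of each dose.
Accumulation ratio R = 1/(1 − f) ≈ 1/0.4257 ≈ 2.3491.
Each bolus raises the concentration by D/Vd = 2404/104 ≈ 23.115 mg/L.
Cmax,ss = C₀/(1 − f) ≈ 23.115/0.4257 ≈ 54.299 mg/L.
One interval later, Cmin,ss = Cmax,ss·e^(−kτ) ≈ 54.299 × 0.5743 ≈ 31.184 mg/L.
Trough 31.2 mg/L vs MEC 8 mg/L: adequate.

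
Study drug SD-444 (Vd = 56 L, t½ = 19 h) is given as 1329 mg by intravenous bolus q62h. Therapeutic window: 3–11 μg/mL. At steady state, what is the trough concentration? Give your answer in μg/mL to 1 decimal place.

Over one 62-h interval, 62/19 ≈ 3.2632 half-lives elapse, leaving f ≈ 0.1042 of each dose.
At steady state, accumulation factor R = 1/(1 − e^(−kτ)) ≈ 1.1163.
Each bolus raises the concentration by D/Vd = 1329/56 ≈ 23.732 μg/mL.
Cmax,ss = C₀/(1 − f) ≈ 23.732/0.8958 ≈ 26.493 μg/mL.
One interval later, Cmin,ss = Cmax,ss·e^(−kτ) ≈ 26.493 × 0.1042 ≈ 2.761 μg/mL.
Trough 2.8 μg/mL vs MEC 3 μg/mL: subtherapeutic.

2.8 μg/mL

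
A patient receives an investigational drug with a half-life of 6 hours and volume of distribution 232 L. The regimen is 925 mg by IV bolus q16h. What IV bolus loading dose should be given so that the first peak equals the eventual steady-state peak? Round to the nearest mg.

1098 mg

f = (1/2)^(16/6) ≈ 0.157490; accumulation ratio R = 1/(1−f) ≈ 1.18693.
Loading dose to hit Cmax,ss on first dose: D_load = D_maint·R ≈ 925 × 1.18693 ≈ 1097.91 mg.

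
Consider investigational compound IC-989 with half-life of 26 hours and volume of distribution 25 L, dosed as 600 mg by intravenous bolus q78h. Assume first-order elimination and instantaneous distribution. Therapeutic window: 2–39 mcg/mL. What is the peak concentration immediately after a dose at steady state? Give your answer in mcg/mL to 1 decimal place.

The dosing interval is 3 half-lives, so f = 2^(−3) = 0.125.
Accumulation ratio R = 1/(1 − f) = 1/0.875 = 8/7.
Single-dose peak C₀ = D/Vd = 600/25 = 24 mcg/mL.
Steady-state peak Cmax,ss = C₀·R = 24 × 8/7 ≈ 27.429 mcg/mL.
Peak 27.4 mcg/mL vs MTC 39 mcg/mL: below toxic threshold.

27.4 mcg/mL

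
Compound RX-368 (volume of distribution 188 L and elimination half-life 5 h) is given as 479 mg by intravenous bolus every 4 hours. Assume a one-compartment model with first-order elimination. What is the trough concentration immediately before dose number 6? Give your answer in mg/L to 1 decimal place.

3.2 mg/L

f = (1/2)^(τ/t½) = (1/2)^(4/5) ≈ 0.5743.
C₀ = D/Vd = 479/188 ≈ 2.548 mg/L.
Before the 6th dose, 5 doses have been given. Superposition: Cmin = C₀·(f + f² + … + f^5).
≈ 2.548 × (0.5743 + 0.3298 + 0.1894 + 0.1088 + 0.0625) ≈ 2.548 × 1.2648 ≈ 3.223 mg/L.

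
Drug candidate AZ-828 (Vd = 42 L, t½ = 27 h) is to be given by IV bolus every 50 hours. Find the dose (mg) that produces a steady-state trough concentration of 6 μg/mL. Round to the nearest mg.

τ/t½ = 50/27 ≈ 1.8519, so f = (1/2)^(50/27) ≈ 0.277037.
Cmin,ss = (D/Vd)·f/(1−f), so D = Cmin,ss·Vd·(1−f)/f.
D = 6 × 42 × (1−f)/f ≈ 6 × 42 × 2.60963 ≈ 657.63 mg.

658 mg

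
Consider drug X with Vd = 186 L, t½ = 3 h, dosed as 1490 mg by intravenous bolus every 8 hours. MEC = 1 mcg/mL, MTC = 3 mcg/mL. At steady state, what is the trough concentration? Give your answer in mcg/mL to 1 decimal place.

Over one 8-h interval, 8/3 ≈ 2.6667 half-lives elapse, leaving f ≈ 0.1575 of each dose.
Single-dose peak C₀ = D/Vd = 1490/186 ≈ 8.011 mcg/mL.
Steady-state trough Cmin,ss = C₀·f/(1−f) ≈ 8.011 × 0.1575/0.8425 ≈ 1.498 mcg/mL.
Trough 1.5 mcg/mL vs MEC 1 mcg/mL: adequate.

1.5 mcg/mL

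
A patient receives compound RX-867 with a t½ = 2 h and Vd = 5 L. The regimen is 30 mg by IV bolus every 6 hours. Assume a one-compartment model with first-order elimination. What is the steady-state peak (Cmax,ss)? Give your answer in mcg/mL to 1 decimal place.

6.9 mcg/mL

The dosing interval is 3 half-lives, so f = 2^(−3) = 0.125.
Accumulation ratio R = 1/(1 − f) = 1/0.875 = 8/7.
Single-dose peak C₀ = D/Vd = 30/5 = 6 mcg/mL.
Steady-state peak Cmax,ss = C₀·R = 6 × 8/7 ≈ 6.857 mcg/mL.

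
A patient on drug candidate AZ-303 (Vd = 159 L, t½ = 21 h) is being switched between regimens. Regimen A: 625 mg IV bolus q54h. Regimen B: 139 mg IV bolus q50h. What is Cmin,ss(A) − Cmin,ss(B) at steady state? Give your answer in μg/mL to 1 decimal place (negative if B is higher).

Regimen A: f = (1/2)^(54/21) ≈ 0.1682; Cmin,ss = (625/159)·f/(1−f) ≈ 0.795 μg/mL.
Regimen B: f = (1/2)^(50/21) ≈ 0.1920; Cmin,ss = (139/159)·f/(1−f) ≈ 0.208 μg/mL.
Difference ≈ 0.795 − 0.208 ≈ 0.587 μg/mL.

0.6 μg/mL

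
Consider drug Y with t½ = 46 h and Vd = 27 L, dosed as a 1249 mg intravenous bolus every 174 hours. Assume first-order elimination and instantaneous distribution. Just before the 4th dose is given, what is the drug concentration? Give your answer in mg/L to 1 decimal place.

f = (1/2)^(τ/t½) = (1/2)^(174/46) ≈ 0.0727.
C₀ = D/Vd = 1249/27 ≈ 46.259 mg/L.
Before the 4th dose, 3 doses have been given. Superposition: Cmin = C₀·(f + f² + … + f^3).
≈ 46.259 × (0.0727 + 0.0053 + 0.0004) ≈ 46.259 × 0.0784 ≈ 3.627 mg/L.

3.6 mg/L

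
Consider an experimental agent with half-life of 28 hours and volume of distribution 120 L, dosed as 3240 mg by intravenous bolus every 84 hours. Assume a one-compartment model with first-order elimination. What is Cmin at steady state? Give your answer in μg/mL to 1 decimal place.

The dosing interval is 3 half-lives, so f = 2^(−3) = 0.125.
Accumulation ratio R = 1/(1 − f) = 1/0.875 = 8/7.
Single-dose peak C₀ = D/Vd = 3240/120 = 27 μg/mL.
Steady-state peak Cmax,ss = C₀·R = 27 × 8/7 ≈ 30.857 μg/mL.
Steady-state trough Cmin,ss = Cmax,ss·f ≈ 30.857 × 0.125 ≈ 3.857 μg/mL.

3.9 μg/mL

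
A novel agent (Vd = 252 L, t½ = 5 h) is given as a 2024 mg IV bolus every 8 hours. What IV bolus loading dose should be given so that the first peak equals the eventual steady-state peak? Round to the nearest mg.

3020 mg

f = (1/2)^(8/5) ≈ 0.329877; accumulation ratio R = 1/(1−f) ≈ 1.49226.
Loading dose to hit Cmax,ss on first dose: D_load = D_maint·R ≈ 2024 × 1.49226 ≈ 3020.33 mg.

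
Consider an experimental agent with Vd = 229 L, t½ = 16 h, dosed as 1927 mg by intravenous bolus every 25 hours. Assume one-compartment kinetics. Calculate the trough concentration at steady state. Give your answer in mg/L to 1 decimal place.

4.3 mg/L

τ/t½ = 25/16 ≈ 1.5625, so fraction remaining f = (1/2)^(25/16) ≈ 0.3386.
At steady state, accumulation factor R = 1/(1 − e^(−kτ)) ≈ 1.5119.
Single-dose peak C₀ = D/Vd = 1927/229 ≈ 8.415 mg/L.
Cmax,ss = C₀/(1 − f) ≈ 8.415/0.6614 ≈ 12.723 mg/L.
Steady-state trough Cmin,ss = Cmax,ss·f ≈ 12.723 × 0.3386 ≈ 4.308 mg/L.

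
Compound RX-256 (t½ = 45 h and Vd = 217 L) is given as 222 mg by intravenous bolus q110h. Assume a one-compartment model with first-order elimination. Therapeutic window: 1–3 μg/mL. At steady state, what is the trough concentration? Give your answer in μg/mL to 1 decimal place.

τ/t½ = 110/45 ≈ 2.4444, so fraction remaining f = (1/2)^(110/45) ≈ 0.1837.
At steady state, accumulation factor R = 1/(1 − e^(−kτ)) ≈ 1.2250.
Each bolus raises the concentration by D/Vd = 222/217 ≈ 1.023 μg/mL.
Cmax,ss = C₀/(1 − f) ≈ 1.023/0.8163 ≈ 1.253 μg/mL.
One interval later, Cmin,ss = Cmax,ss·e^(−kτ) ≈ 1.253 × 0.1837 ≈ 0.230 μg/mL.
Trough 0.2 μg/mL vs MEC 1 μg/mL: subtherapeutic.

0.2 μg/mL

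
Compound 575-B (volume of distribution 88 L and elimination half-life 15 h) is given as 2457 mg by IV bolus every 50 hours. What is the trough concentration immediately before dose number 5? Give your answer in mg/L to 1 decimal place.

3.1 mg/L

f = (1/2)^(τ/t½) = (1/2)^(50/15) ≈ 0.0992.
C₀ = D/Vd = 2457/88 ≈ 27.920 mg/L.
Before the 5th dose, 4 doses have been given. Superposition: Cmin = C₀·(f + f² + … + f^4).
≈ 27.920 × (0.0992 + 0.0098 + 0.0010 + 0.0001) ≈ 27.920 × 0.1101 ≈ 3.074 mg/L.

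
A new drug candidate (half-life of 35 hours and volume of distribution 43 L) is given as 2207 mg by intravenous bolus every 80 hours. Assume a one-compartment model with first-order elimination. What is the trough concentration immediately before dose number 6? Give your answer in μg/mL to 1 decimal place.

13.2 μg/mL

f = (1/2)^(τ/t½) = (1/2)^(80/35) ≈ 0.2051.
C₀ = D/Vd = 2207/43 ≈ 51.326 μg/mL.
Before the 6th dose, 5 doses have been given. Superposition: Cmin = C₀·(f + f² + … + f^5).
≈ 51.326 × (0.2051 + 0.0421 + 0.0086 + 0.0018 + 0.0004) ≈ 51.326 × 0.2580 ≈ 13.242 μg/mL.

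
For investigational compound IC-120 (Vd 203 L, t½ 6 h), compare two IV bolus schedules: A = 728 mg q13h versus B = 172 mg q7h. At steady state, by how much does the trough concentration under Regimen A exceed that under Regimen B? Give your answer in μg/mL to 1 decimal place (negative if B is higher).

Regimen A: f = (1/2)^(13/6) ≈ 0.2227; Cmin,ss = (728/203)·f/(1−f) ≈ 1.027 μg/mL.
Regimen B: f = (1/2)^(7/6) ≈ 0.4454; Cmin,ss = (172/203)·f/(1−f) ≈ 0.680 μg/mL.
Difference ≈ 1.027 − 0.680 ≈ 0.347 μg/mL.

0.3 μg/mL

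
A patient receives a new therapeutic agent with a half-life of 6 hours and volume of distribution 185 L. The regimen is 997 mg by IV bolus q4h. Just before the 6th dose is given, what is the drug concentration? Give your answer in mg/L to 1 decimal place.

8.3 mg/L

f = (1/2)^(τ/t½) = (1/2)^(4/6) ≈ 0.6300.
C₀ = D/Vd = 997/185 ≈ 5.389 mg/L.
Before the 6th dose, 5 doses have been given. Superposition: Cmin = C₀·(f + f² + … + f^5).
≈ 5.389 × (0.6300 + 0.3969 + 0.2500 + 0.1575 + 0.0992) ≈ 5.389 × 1.5336 ≈ 8.265 mg/L.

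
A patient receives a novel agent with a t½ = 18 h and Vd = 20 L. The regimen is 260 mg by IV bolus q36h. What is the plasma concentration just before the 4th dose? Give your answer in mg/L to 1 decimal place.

4.3 mg/L

f = (1/2)^(τ/t½) = (1/2)^(36/18) ≈ 0.2500.
C₀ = D/Vd = 260/20 ≈ 13.000 mg/L.
Before the 4th dose, 3 doses have been given. Superposition: Cmin = C₀·(f + f² + … + f^3).
≈ 13.000 × (0.2500 + 0.0625 + 0.0156) ≈ 13.000 × 0.3281 ≈ 4.265 mg/L.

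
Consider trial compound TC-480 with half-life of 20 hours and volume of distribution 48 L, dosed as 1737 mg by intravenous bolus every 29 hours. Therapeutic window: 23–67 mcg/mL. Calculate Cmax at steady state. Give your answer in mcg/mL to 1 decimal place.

k = ln2/t½ = ln2/20 ≈ 0.034657 h⁻¹; fraction remaining f = e^(−kτ) = e^(−0.034657×29) ≈ 0.3660.
Accumulation ratio R = 1/(1 − f) ≈ 1/0.6340 ≈ 1.5773.
Single-dose peak C₀ = D/Vd = 1737/48 ≈ 36.188 mcg/mL.
Cmax,ss = C₀/(1 − f) ≈ 36.188/0.6340 ≈ 57.079 mcg/mL.
Peak 57.1 mcg/mL vs MTC 67 mcg/mL: below toxic threshold.

57.1 mcg/mL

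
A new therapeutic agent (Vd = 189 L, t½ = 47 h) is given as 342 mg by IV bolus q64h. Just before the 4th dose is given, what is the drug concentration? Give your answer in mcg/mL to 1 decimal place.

1.1 mcg/mL

f = (1/2)^(τ/t½) = (1/2)^(64/47) ≈ 0.3891.
C₀ = D/Vd = 342/189 ≈ 1.810 mcg/mL.
Before the 4th dose, 3 doses have been given. Superposition: Cmin = C₀·(f + f² + … + f^3).
≈ 1.810 × (0.3891 + 0.1514 + 0.0589) ≈ 1.810 × 0.5994 ≈ 1.085 mcg/mL.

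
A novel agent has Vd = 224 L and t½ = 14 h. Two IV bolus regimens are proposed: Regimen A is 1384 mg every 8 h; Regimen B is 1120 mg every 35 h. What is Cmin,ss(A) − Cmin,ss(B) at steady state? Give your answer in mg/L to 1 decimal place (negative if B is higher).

Regimen A: f = (1/2)^(8/14) ≈ 0.6730; Cmin,ss = (1384/224)·f/(1−f) ≈ 12.716 mg/L.
Regimen B: f = (1/2)^(35/14) ≈ 0.1768; Cmin,ss = (1120/224)·f/(1−f) ≈ 1.074 mg/L.
Difference ≈ 12.716 − 1.074 ≈ 11.642 mg/L.

11.6 mg/L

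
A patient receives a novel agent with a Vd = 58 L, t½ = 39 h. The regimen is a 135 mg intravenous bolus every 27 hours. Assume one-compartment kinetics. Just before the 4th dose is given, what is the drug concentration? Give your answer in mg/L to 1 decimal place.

f = (1/2)^(τ/t½) = (1/2)^(27/39) ≈ 0.6189.
C₀ = D/Vd = 135/58 ≈ 2.328 mg/L.
Before the 4th dose, 3 doses have been given. Superposition: Cmin = C₀·(f + f² + … + f^3).
≈ 2.328 × (0.6189 + 0.3830 + 0.2371) ≈ 2.328 × 1.2390 ≈ 2.884 mg/L.

2.9 mg/L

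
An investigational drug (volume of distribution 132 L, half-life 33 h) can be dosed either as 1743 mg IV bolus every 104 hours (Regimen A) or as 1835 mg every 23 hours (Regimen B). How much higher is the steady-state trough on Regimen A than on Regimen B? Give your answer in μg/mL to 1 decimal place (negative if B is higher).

-20.7 μg/mL

Regimen A: f = (1/2)^(104/33) ≈ 0.1125; Cmin,ss = (1743/132)·f/(1−f) ≈ 1.674 μg/mL.
Regimen B: f = (1/2)^(23/33) ≈ 0.6169; Cmin,ss = (1835/132)·f/(1−f) ≈ 22.385 μg/mL.
Difference ≈ 1.674 − 22.385 ≈ -20.711 μg/mL.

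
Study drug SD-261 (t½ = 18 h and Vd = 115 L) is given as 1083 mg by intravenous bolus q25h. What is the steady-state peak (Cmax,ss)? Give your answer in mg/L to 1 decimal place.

Over one 25-h interval, 25/18 ≈ 1.3889 half-lives elapse, leaving f ≈ 0.3819 of each dose.
At steady state, accumulation factor R = 1/(1 − e^(−kτ)) ≈ 1.6179.
Single-dose peak C₀ = D/Vd = 1083/115 ≈ 9.417 mg/L.
Steady-state peak Cmax,ss = C₀·R ≈ 9.417 × 1.6179 ≈ 15.236 mg/L.

15.2 mg/L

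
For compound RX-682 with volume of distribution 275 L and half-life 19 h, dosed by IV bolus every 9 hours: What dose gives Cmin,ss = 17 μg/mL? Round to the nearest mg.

1817 mg

τ/t½ = 9/19 ≈ 0.47368, so f = (1/2)^(9/19) ≈ 0.720123.
Cmin,ss = (D/Vd)·f/(1−f), so D = Cmin,ss·Vd·(1−f)/f.
D = 17 × 275 × (1−f)/f ≈ 17 × 275 × 0.38865 ≈ 1816.94 mg.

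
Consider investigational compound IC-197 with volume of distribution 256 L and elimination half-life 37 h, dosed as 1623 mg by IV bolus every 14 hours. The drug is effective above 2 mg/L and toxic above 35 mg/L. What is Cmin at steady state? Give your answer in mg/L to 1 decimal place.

21.1 mg/L

k = ln2/t½ = ln2/37 ≈ 0.018734 h⁻¹; fraction remaining f = e^(−kτ) = e^(−0.018734×14) ≈ 0.7693.
At steady state, accumulation factor R = 1/(1 − e^(−kτ)) ≈ 4.3346.
Each bolus raises the concentration by D/Vd = 1623/256 ≈ 6.340 mg/L.
Steady-state peak Cmax,ss = C₀·R ≈ 6.340 × 4.3346 ≈ 27.481 mg/L.
One interval later, Cmin,ss = Cmax,ss·e^(−kτ) ≈ 27.481 × 0.7693 ≈ 21.141 mg/L.
Trough 21.1 mg/L vs MEC 2 mg/L: adequate.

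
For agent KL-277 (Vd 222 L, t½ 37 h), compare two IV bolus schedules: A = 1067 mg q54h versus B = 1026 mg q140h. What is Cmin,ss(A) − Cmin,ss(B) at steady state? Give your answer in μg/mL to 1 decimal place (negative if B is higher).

Regimen A: f = (1/2)^(54/37) ≈ 0.3636; Cmin,ss = (1067/222)·f/(1−f) ≈ 2.746 μg/mL.
Regimen B: f = (1/2)^(140/37) ≈ 0.0726; Cmin,ss = (1026/222)·f/(1−f) ≈ 0.362 μg/mL.
Difference ≈ 2.746 − 0.362 ≈ 2.384 μg/mL.

2.4 μg/mL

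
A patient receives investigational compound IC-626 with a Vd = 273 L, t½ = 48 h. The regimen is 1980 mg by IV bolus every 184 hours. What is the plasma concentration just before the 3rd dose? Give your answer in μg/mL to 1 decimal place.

f = (1/2)^(τ/t½) = (1/2)^(184/48) ≈ 0.0702.
C₀ = D/Vd = 1980/273 ≈ 7.253 μg/mL.
Before the 3rd dose, 2 doses have been given. Superposition: Cmin = C₀·(f + f²).
≈ 7.253 × (0.0702 + 0.0049) ≈ 7.253 × 0.0751 ≈ 0.545 μg/mL.

0.5 μg/mL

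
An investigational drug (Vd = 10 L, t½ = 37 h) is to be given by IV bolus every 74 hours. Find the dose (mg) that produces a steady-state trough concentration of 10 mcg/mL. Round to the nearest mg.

300 mg

τ/t½ = 74/37 ≈ 2, so f = (1/2)^(74/37) ≈ 0.250000.
Cmin,ss = (D/Vd)·f/(1−f), so D = Cmin,ss·Vd·(1−f)/f.
D = 10 × 10 × (1−f)/f ≈ 10 × 10 × 3.00000 ≈ 300.00 mg.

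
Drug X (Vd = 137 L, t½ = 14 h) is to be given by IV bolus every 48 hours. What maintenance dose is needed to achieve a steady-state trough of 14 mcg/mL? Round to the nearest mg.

τ/t½ = 48/14 ≈ 3.4286, so f = (1/2)^(48/14) ≈ 0.092875.
Cmin,ss = (D/Vd)·f/(1−f), so D = Cmin,ss·Vd·(1−f)/f.
D = 14 × 137 × (1−f)/f ≈ 14 × 137 × 9.76716 ≈ 18733.41 mg.

18733 mg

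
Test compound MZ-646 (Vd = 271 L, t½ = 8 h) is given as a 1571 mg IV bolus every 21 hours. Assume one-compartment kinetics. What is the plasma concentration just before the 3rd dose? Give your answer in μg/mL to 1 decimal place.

1.1 μg/mL

f = (1/2)^(τ/t½) = (1/2)^(21/8) ≈ 0.1621.
C₀ = D/Vd = 1571/271 ≈ 5.797 μg/mL.
Before the 3rd dose, 2 doses have been given. Superposition: Cmin = C₀·(f + f²).
≈ 5.797 × (0.1621 + 0.0263) ≈ 5.797 × 0.1884 ≈ 1.092 μg/mL.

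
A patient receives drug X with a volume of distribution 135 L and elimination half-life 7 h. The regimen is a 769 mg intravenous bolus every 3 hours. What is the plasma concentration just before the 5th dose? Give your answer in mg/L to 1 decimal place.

11.4 mg/L

f = (1/2)^(τ/t½) = (1/2)^(3/7) ≈ 0.7430.
C₀ = D/Vd = 769/135 ≈ 5.696 mg/L.
Before the 5th dose, 4 doses have been given. Superposition: Cmin = C₀·(f + f² + … + f^4).
≈ 5.696 × (0.7430 + 0.5520 + 0.4102 + 0.3048) ≈ 5.696 × 2.0100 ≈ 11.449 mg/L.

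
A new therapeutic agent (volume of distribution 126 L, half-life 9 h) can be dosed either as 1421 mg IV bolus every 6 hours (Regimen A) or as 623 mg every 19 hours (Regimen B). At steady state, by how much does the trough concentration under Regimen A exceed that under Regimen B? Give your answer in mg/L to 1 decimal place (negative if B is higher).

17.7 mg/L

Regimen A: f = (1/2)^(6/9) ≈ 0.6300; Cmin,ss = (1421/126)·f/(1−f) ≈ 19.203 mg/L.
Regimen B: f = (1/2)^(19/9) ≈ 0.2315; Cmin,ss = (623/126)·f/(1−f) ≈ 1.489 mg/L.
Difference ≈ 19.203 − 1.489 ≈ 17.714 mg/L.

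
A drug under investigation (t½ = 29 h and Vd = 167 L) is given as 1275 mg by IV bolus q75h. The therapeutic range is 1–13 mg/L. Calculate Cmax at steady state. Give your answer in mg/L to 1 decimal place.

k = ln2/t½ = ln2/29 ≈ 0.023902 h⁻¹; fraction remaining f = e^(−kτ) = e^(−0.023902×75) ≈ 0.1665.
Accumulation ratio R = 1/(1 − f) ≈ 1/0.8335 ≈ 1.1998.
Single-dose peak C₀ = D/Vd = 1275/167 ≈ 7.635 mg/L.
Steady-state peak Cmax,ss = C₀·R ≈ 7.635 × 1.1998 ≈ 9.160 mg/L.
Peak 9.2 mg/L vs MTC 13 mg/L: below toxic threshold.

9.2 mg/L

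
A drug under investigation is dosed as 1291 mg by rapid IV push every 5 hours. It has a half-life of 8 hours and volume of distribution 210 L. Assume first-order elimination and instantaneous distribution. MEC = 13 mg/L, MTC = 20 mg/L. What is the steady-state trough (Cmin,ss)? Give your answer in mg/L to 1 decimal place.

11.3 mg/L

Over one 5-h interval, 5/8 ≈ 0.625 half-lives elapse, leaving f ≈ 0.6484 of each dose.
At steady state, accumulation factor R = 1/(1 − e^(−kτ)) ≈ 2.8441.
Single-dose peak C₀ = D/Vd = 1291/210 ≈ 6.148 mg/L.
Cmax,ss = C₀/(1 − f) ≈ 6.148/0.3516 ≈ 17.486 mg/L.
One interval later, Cmin,ss = Cmax,ss·e^(−kτ) ≈ 17.486 × 0.6484 ≈ 11.338 mg/L.
Trough 11.3 mg/L vs MEC 13 mg/L: subtherapeutic.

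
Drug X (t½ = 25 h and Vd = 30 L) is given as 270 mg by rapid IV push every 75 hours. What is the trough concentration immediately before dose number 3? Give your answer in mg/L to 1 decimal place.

1.3 mg/L

f = (1/2)^(τ/t½) = (1/2)^(75/25) ≈ 0.1250.
C₀ = D/Vd = 270/30 ≈ 9.000 mg/L.
Before the 3rd dose, 2 doses have been given. Superposition: Cmin = C₀·(f + f²).
≈ 9.000 × (0.1250 + 0.0156) ≈ 9.000 × 0.1406 ≈ 1.265 mg/L.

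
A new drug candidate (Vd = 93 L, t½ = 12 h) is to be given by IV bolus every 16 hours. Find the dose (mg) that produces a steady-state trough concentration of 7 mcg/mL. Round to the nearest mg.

989 mg

τ/t½ = 16/12 ≈ 1.3333, so f = (1/2)^(16/12) ≈ 0.396850.
Cmin,ss = (D/Vd)·f/(1−f), so D = Cmin,ss·Vd·(1−f)/f.
D = 7 × 93 × (1−f)/f ≈ 7 × 93 × 1.51984 ≈ 989.42 mg.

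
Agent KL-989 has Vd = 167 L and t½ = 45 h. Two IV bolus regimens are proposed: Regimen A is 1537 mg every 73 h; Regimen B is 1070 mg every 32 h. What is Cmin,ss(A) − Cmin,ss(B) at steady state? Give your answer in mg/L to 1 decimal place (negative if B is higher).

Regimen A: f = (1/2)^(73/45) ≈ 0.3248; Cmin,ss = (1537/167)·f/(1−f) ≈ 4.427 mg/L.
Regimen B: f = (1/2)^(32/45) ≈ 0.6108; Cmin,ss = (1070/167)·f/(1−f) ≈ 10.055 mg/L.
Difference ≈ 4.427 − 10.055 ≈ -5.628 mg/L.

-5.6 mg/L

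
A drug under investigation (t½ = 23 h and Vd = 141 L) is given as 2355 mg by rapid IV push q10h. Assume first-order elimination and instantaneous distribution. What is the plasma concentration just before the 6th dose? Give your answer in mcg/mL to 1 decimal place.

f = (1/2)^(τ/t½) = (1/2)^(10/23) ≈ 0.7398.
C₀ = D/Vd = 2355/141 ≈ 16.702 mcg/mL.
Before the 6th dose, 5 doses have been given. Superposition: Cmin = C₀·(f + f² + … + f^5).
≈ 16.702 × (0.7398 + 0.5473 + 0.4049 + 0.2995 + 0.2216) ≈ 16.702 × 2.2131 ≈ 36.963 mcg/mL.

37.0 mcg/mL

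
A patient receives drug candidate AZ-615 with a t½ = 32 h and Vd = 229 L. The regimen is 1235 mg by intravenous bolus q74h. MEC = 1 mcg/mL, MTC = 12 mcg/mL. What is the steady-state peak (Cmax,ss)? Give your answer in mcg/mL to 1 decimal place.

k = ln2/t½ = ln2/32 ≈ 0.021661 h⁻¹; fraction remaining f = e^(−kτ) = e^(−0.021661×74) ≈ 0.2013.
Accumulation ratio R = 1/(1 − f) ≈ 1/0.7987 ≈ 1.2520.
Single-dose peak C₀ = D/Vd = 1235/229 ≈ 5.393 mcg/mL.
Steady-state peak Cmax,ss = C₀·R ≈ 5.393 × 1.2520 ≈ 6.752 mcg/mL.
Peak 6.8 mcg/mL vs MTC 12 mcg/mL: below toxic threshold.

6.8 mcg/mL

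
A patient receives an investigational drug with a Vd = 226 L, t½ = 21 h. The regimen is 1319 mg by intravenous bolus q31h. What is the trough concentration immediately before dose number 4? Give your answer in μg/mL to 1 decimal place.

3.1 μg/mL

f = (1/2)^(τ/t½) = (1/2)^(31/21) ≈ 0.3594.
C₀ = D/Vd = 1319/226 ≈ 5.836 μg/mL.
Before the 4th dose, 3 doses have been given. Superposition: Cmin = C₀·(f + f² + … + f^3).
≈ 5.836 × (0.3594 + 0.1292 + 0.0464) ≈ 5.836 × 0.5350 ≈ 3.122 μg/mL.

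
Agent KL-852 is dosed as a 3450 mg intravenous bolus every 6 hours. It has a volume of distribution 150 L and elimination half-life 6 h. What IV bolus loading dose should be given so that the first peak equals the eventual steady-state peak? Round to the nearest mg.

f = (1/2)^(6/6) ≈ 0.500000; accumulation ratio R = 1/(1−f) ≈ 2.00000.
Loading dose to hit Cmax,ss on first dose: D_load = D_maint·R ≈ 3450 × 2.00000 ≈ 6900.00 mg.

6900 mg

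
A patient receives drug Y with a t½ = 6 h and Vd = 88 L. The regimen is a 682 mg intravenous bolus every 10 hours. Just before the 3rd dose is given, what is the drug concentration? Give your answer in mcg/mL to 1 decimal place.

3.2 mcg/mL

f = (1/2)^(τ/t½) = (1/2)^(10/6) ≈ 0.3150.
C₀ = D/Vd = 682/88 ≈ 7.750 mcg/mL.
Before the 3rd dose, 2 doses have been given. Superposition: Cmin = C₀·(f + f²).
≈ 7.750 × (0.3150 + 0.0992) ≈ 7.750 × 0.4142 ≈ 3.210 mcg/mL.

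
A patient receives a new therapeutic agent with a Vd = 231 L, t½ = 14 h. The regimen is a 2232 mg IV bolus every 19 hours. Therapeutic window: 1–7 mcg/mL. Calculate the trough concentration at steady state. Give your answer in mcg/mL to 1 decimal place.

6.2 mcg/mL

Over one 19-h interval, 19/14 ≈ 1.3571 half-lives elapse, leaving f ≈ 0.3904 of each dose.
Accumulation ratio R = 1/(1 − f) ≈ 1/0.6096 ≈ 1.6404.
Each bolus raises the concentration by D/Vd = 2232/231 ≈ 9.662 mcg/mL.
Steady-state peak Cmax,ss = C₀·R ≈ 9.662 × 1.6404 ≈ 15.850 mcg/mL.
Steady-state trough Cmin,ss = Cmax,ss·f ≈ 15.850 × 0.3904 ≈ 6.188 mcg/mL.
Trough 6.2 mcg/mL vs MEC 1 mcg/mL: adequate.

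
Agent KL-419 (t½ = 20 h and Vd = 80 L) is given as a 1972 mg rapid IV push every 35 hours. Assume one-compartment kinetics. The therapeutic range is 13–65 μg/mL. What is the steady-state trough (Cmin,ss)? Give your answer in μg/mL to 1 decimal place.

10.4 μg/mL

Over one 35-h interval, 35/20 ≈ 1.75 half-lives elapse, leaving f ≈ 0.2973 of each dose.
Single-dose peak C₀ = D/Vd = 1972/80 ≈ 24.650 μg/mL.
Steady-state trough Cmin,ss = C₀·f/(1−f) ≈ 24.650 × 0.2973/0.7027 ≈ 10.429 μg/mL.
Trough 10.4 μg/mL vs MEC 13 μg/mL: subtherapeutic.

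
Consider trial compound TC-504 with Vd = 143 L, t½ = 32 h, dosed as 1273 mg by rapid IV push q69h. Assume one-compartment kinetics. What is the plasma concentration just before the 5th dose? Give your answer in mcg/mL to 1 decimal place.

2.6 mcg/mL

f = (1/2)^(τ/t½) = (1/2)^(69/32) ≈ 0.2243.
C₀ = D/Vd = 1273/143 ≈ 8.902 mcg/mL.
Before the 5th dose, 4 doses have been given. Superposition: Cmin = C₀·(f + f² + … + f^4).
≈ 8.902 × (0.2243 + 0.0503 + 0.0113 + 0.0025) ≈ 8.902 × 0.2884 ≈ 2.567 mcg/mL.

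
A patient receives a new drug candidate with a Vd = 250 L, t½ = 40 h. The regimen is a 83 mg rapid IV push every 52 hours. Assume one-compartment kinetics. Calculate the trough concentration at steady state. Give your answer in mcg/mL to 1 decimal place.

0.2 mcg/mL

k = ln2/t½ = ln2/40 ≈ 0.017329 h⁻¹; fraction remaining f = e^(−kτ) = e^(−0.017329×52) ≈ 0.4061.
At steady state, accumulation factor R = 1/(1 − e^(−kτ)) ≈ 1.6838.
Single-dose peak C₀ = D/Vd = 83/250 ≈ 0.332 mcg/mL.
Cmax,ss = C₀/(1 − f) ≈ 0.332/0.5939 ≈ 0.559 mcg/mL.
Steady-state trough Cmin,ss = Cmax,ss·f ≈ 0.559 × 0.4061 ≈ 0.227 mcg/mL.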